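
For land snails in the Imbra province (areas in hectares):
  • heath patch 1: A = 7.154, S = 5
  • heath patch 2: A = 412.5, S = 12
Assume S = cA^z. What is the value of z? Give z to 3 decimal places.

0.216

Taking logs: ln S = ln c + z ln A, so z = (ln S₂ − ln S₁)/(ln A₂ − ln A₁).
z = ln(12/5) / ln(412.5/7.154) = ln(2.4) / ln(57.66) = 0.8755 / 4.0546 = 0.2159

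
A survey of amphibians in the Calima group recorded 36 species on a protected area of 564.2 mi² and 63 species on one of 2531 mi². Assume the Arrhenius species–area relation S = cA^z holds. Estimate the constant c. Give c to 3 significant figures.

z = ln(S₂/S₁) / ln(A₂/A₁) = ln(63/36) / ln(2531/564.2) = 0.5596 / 1.5010 = 0.3728
c = S₁ / A₁^z = 36 / 564.2^0.3728 = 36 / 10.61 = 3.392

3.39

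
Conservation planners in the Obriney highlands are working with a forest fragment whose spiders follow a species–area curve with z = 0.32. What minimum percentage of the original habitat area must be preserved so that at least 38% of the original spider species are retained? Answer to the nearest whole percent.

5%

Need (A_new/A_old)^0.32 = 0.38, so A_new/A_old = 0.38^(1/0.32) = 0.38^3.125
ln(A_new/A_old) = ln 0.38 / 0.32 = -0.9676 / 0.32 = -3.0237
A_new/A_old = e^-3.0237 ≈ 0.04862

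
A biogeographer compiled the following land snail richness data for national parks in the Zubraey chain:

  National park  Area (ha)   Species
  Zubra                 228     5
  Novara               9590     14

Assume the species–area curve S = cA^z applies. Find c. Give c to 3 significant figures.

z = ln(S₂/S₁) / ln(A₂/A₁) = ln(14/5) / ln(9590/228) = 1.0296 / 3.7391 = 0.2754
c = S₁ / A₁^z = 5 / 228^0.2754 = 5 / 4.46 = 1.121

1.12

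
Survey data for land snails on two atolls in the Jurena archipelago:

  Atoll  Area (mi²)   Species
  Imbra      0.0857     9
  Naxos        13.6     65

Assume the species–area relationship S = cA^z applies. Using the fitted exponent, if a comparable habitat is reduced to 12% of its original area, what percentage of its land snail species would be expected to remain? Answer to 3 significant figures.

z = ln(65/9) / ln(13.6/0.0857) = 1.9772 / 5.0670 = 0.3902
S_new/S_old = (A_new/A_old)^z = 0.12^0.3902 = exp(0.3902 × -2.1203) = 0.4372

43.7%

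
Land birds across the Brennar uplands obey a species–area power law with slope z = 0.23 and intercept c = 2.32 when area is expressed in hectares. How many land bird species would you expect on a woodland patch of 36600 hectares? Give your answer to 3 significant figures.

S = 2.32 × 36600^0.23 = 2.32 × 11.21 ≈ 26.01

26.0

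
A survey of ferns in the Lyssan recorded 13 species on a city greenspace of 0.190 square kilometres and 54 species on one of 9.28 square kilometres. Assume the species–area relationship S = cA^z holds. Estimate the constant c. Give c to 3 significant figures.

z = ln(S₂/S₁) / ln(A₂/A₁) = ln(54/13) / ln(9.28/0.19) = 1.4240 / 3.8886 = 0.3662
c = S₁ / A₁^z = 13 / 0.19^0.3662 = 13 / 0.5443 = 23.88

23.9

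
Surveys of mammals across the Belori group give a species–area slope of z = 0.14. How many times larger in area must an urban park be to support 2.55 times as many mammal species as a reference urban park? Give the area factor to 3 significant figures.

(A₂/A₁)^0.14 = 2.55, so A₂/A₁ = 2.55^(1/0.14) = 2.55^7.143
ln(A₂/A₁) = ln 2.55 / 0.14 = 0.9361 / 0.14 = 6.6864
A₂/A₁ = e^6.6864 ≈ 801.4

801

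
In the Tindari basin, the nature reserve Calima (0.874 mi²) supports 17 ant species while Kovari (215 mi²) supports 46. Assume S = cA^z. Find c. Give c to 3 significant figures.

17.4

z = ln(S₂/S₁) / ln(A₂/A₁) = ln(46/17) / ln(215/0.874) = 0.9954 / 5.5053 = 0.1808
c = S₁ / A₁^z = 17 / 0.874^0.1808 = 17 / 0.9759 = 17.42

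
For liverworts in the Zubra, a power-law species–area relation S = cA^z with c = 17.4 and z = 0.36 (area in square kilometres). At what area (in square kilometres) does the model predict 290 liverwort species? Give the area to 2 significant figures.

2500 square kilometres

290 = 17.4 × A^0.36  ⇒  A^0.36 = 290/17.4 = 16.67
ln A = ln(16.67) / 0.36 = 2.8134 / 0.36 = 7.8150
A = e^7.8150 ≈ 2478 square kilometres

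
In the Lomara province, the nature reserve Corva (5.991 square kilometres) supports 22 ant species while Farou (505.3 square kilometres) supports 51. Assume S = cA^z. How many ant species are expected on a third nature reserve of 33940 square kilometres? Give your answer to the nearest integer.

z = ln(51/22) / ln(505.3/5.991) = 0.8408 / 4.4349 = 0.1896
c = 22 / 5.991^0.1896 = 22 / 1.404 = 15.67
S₃ = 15.67 × 33940^0.1896 = 15.67 × 7.227 ≈ 113.2

113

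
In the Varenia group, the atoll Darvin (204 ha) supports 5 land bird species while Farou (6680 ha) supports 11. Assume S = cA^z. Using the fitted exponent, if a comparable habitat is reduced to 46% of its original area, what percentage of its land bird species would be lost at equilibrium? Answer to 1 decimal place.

z = ln(11/5) / ln(6680/204) = 0.7885 / 3.4888 = 0.2260
S_new/S_old = (A_new/A_old)^z = 0.46^0.2260 = exp(0.2260 × -0.7765) = 0.839
Fraction lost = 1 − 0.839 = 0.161

16.1%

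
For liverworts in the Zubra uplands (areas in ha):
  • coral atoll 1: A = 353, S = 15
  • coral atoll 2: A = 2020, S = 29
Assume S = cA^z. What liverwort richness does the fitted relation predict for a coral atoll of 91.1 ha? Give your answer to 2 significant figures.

9.0

z = ln(29/15) / ln(2020/353) = 0.6592 / 1.7444 = 0.3779
c = 15 / 353^0.3779 = 15 / 9.181 = 1.634
S₃ = 1.634 × 91.1^0.3779 = 1.634 × 5.502 ≈ 8.99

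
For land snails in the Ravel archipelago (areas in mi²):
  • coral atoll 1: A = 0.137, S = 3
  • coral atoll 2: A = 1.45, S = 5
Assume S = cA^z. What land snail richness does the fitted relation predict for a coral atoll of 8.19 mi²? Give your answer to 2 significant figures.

7.3

z = ln(5/3) / ln(1.45/0.137) = 0.5108 / 2.3593 = 0.2165
c = 3 / 0.137^0.2165 = 3 / 0.6503 = 4.614
S₃ = 4.614 × 8.19^0.2165 = 4.614 × 1.577 ≈ 7.274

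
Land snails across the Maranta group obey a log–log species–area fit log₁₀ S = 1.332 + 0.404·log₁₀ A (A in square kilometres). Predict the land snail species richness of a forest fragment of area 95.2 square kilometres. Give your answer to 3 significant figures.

S = 21.48 × 95.2^0.404 = 21.48 × 6.3 ≈ 135.3

135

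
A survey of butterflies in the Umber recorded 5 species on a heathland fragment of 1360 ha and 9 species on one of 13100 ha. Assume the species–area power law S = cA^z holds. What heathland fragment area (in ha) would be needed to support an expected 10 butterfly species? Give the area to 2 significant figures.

20000 ha

z = ln(9/5) / ln(13100/1360) = 0.5878 / 2.2651 = 0.2595
c = 5 / 1360^0.2595 = 5 / 6.503 = 0.7688
A = (10/0.7688)^(1/0.2595) ⇒ ln A = ln(13.01)/0.2595 = 9.8864
A = e^9.8864 ≈ 19661 ha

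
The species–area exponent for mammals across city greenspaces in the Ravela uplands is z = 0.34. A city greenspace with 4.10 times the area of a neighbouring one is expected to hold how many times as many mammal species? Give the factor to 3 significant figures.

1.62

S₂/S₁ = (A₂/A₁)^z = 4.1^0.34
ln(S₂/S₁) = 0.34 × ln 4.1 = 0.34 × 1.4110 = 0.4797
S₂/S₁ = e^0.4797 ≈ 1.616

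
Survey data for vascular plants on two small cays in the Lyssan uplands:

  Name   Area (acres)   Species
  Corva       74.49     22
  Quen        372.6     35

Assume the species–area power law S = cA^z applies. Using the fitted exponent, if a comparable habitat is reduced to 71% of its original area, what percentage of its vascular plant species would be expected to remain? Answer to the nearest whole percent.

z = ln(35/22) / ln(372.6/74.49) = 0.4643 / 1.6098 = 0.2884
S_new/S_old = (A_new/A_old)^z = 0.71^0.2884 = exp(0.2884 × -0.3425) = 0.9059

91%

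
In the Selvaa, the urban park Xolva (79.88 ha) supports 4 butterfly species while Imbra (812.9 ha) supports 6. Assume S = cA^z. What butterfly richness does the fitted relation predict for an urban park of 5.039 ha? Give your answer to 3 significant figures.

2.47

z = ln(6/4) / ln(812.9/79.88) = 0.4055 / 2.3201 = 0.1748
c = 4 / 79.88^0.1748 = 4 / 2.15 = 1.86
S₃ = 1.86 × 5.039^0.1748 = 1.86 × 1.327 ≈ 2.468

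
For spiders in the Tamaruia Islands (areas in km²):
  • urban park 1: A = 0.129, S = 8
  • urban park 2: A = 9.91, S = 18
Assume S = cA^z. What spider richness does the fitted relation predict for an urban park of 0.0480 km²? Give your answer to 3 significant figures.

z = ln(18/8) / ln(9.91/0.129) = 0.8109 / 4.3415 = 0.1868
c = 8 / 0.129^0.1868 = 8 / 0.6821 = 11.73
S₃ = 11.73 × 0.048^0.1868 = 11.73 × 0.5671 ≈ 6.651

6.65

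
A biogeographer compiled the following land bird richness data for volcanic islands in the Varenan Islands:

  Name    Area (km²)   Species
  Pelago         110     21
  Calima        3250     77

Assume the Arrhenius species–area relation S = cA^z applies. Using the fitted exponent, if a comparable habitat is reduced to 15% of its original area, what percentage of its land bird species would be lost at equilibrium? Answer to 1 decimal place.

z = ln(77/21) / ln(3250/110) = 1.2993 / 3.3859 = 0.3837
S_new/S_old = (A_new/A_old)^z = 0.15^0.3837 = exp(0.3837 × -1.8971) = 0.4829
Fraction lost = 1 − 0.4829 = 0.5171

51.7%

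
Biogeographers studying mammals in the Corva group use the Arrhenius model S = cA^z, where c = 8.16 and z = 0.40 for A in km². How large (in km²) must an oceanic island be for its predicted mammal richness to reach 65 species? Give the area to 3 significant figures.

65 = 8.16 × A^0.4  ⇒  A^0.4 = 65/8.16 = 7.966
ln A = ln(7.966) / 0.4 = 2.0751 / 0.4 = 5.1879
A = e^5.1879 ≈ 179.1 km²

179 km²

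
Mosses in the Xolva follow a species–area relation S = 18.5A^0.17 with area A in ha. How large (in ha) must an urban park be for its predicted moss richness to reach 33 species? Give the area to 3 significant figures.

33 = 18.5 × A^0.17  ⇒  A^0.17 = 33/18.5 = 1.784
ln A = ln(1.784) / 0.17 = 0.5787 / 0.17 = 3.4043
A = e^3.4043 ≈ 30.09 ha

30.1 ha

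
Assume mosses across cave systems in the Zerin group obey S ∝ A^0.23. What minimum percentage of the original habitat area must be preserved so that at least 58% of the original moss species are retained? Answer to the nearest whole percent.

9%

Need (A_new/A_old)^0.23 = 0.58, so A_new/A_old = 0.58^(1/0.23) = 0.58^4.348
ln(A_new/A_old) = ln 0.58 / 0.23 = -0.5447 / 0.23 = -2.3684
A_new/A_old = e^-2.3684 ≈ 0.09363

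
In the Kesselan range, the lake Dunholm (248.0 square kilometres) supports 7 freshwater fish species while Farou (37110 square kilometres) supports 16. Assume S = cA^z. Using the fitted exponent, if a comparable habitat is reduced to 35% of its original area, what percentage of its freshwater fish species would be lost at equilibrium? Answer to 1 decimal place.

15.9%

z = ln(16/7) / ln(37110/248) = 0.8267 / 5.0082 = 0.1651
S_new/S_old = (A_new/A_old)^z = 0.35^0.1651 = exp(0.1651 × -1.0498) = 0.8409
Fraction lost = 1 − 0.8409 = 0.1591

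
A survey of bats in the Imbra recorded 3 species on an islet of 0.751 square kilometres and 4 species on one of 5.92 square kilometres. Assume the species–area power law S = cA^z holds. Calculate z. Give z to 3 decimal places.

Taking logs: ln S = ln c + z ln A, so z = (ln S₂ − ln S₁)/(ln A₂ − ln A₁).
z = ln(4/3) / ln(5.92/0.751) = ln(1.333) / ln(7.883) = 0.2877 / 2.0647 = 0.1393

0.139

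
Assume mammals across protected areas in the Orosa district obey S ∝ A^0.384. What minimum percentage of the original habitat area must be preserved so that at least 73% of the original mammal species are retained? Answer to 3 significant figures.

44.1%

Need (A_new/A_old)^0.384 = 0.73, so A_new/A_old = 0.73^(1/0.384) = 0.73^2.604
ln(A_new/A_old) = ln 0.73 / 0.384 = -0.3147 / 0.384 = -0.8196
A_new/A_old = e^-0.8196 ≈ 0.4406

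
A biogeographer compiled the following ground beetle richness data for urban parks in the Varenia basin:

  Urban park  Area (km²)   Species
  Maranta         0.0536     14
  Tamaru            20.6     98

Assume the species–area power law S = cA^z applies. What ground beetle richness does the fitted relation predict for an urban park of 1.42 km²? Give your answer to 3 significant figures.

z = ln(98/14) / ln(20.6/0.0536) = 1.9459 / 5.9515 = 0.3270
c = 14 / 0.0536^0.3270 = 14 / 0.3841 = 36.45
S₃ = 36.45 × 1.42^0.3270 = 36.45 × 1.121 ≈ 40.87

40.9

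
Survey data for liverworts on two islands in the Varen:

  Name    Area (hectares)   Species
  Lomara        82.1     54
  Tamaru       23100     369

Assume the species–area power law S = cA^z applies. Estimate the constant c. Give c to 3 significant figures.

12.0

z = ln(S₂/S₁) / ln(A₂/A₁) = ln(369/54) / ln(23100/82.1) = 1.9218 / 5.6396 = 0.3408
c = S₁ / A₁^z = 54 / 82.1^0.3408 = 54 / 4.491 = 12.02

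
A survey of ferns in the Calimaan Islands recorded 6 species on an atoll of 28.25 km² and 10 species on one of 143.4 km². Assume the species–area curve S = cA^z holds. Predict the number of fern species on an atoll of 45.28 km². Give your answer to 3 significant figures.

z = ln(10/6) / ln(143.4/28.25) = 0.5108 / 1.6245 = 0.3144
c = 6 / 28.25^0.3144 = 6 / 2.859 = 2.098
S₃ = 2.098 × 45.28^0.3144 = 2.098 × 3.317 ≈ 6.959

6.96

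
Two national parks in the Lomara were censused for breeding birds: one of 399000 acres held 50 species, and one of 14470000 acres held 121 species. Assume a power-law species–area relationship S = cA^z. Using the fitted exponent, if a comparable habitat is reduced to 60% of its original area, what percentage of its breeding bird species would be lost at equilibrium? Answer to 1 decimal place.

z = ln(121/50) / ln(14470000/399000) = 0.8838 / 3.5909 = 0.2461
S_new/S_old = (A_new/A_old)^z = 0.6^0.2461 = exp(0.2461 × -0.5108) = 0.8819
Fraction lost = 1 − 0.8819 = 0.1181

11.8%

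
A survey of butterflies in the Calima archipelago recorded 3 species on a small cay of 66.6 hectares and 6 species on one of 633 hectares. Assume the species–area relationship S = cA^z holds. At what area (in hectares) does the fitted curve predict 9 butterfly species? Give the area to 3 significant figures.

z = ln(6/3) / ln(633/66.6) = 0.6931 / 2.2518 = 0.3078
c = 3 / 66.6^0.3078 = 3 / 3.642 = 0.8238
A = (9/0.8238)^(1/0.3078) ⇒ ln A = ln(10.93)/0.3078 = 7.7677
A = e^7.7677 ≈ 2363 hectares

2360 hectares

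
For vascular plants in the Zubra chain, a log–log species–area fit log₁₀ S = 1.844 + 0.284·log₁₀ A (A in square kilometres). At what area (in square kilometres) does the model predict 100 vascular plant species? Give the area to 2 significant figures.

3.5 square kilometres

100 = 69.82 × A^0.284  ⇒  A^0.284 = 100/69.82 = 1.432
ln A = ln(1.432) / 0.284 = 0.3592 / 0.284 = 1.2648
A = e^1.2648 ≈ 3.542 square kilometres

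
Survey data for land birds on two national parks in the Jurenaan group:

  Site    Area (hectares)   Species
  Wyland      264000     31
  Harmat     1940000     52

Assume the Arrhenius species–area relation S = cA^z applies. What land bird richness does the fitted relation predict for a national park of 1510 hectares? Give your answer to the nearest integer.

8

z = ln(52/31) / ln(1940000/264000) = 0.5173 / 1.9945 = 0.2593
c = 31 / 264000^0.2593 = 31 / 25.47 = 1.217
S₃ = 1.217 × 1510^0.2593 = 1.217 × 6.675 ≈ 8.124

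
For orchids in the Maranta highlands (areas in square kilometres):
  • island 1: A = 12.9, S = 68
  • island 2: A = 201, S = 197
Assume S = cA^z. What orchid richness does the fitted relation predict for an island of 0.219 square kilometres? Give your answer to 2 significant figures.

z = ln(197/68) / ln(201/12.9) = 1.0637 / 2.7461 = 0.3874
c = 68 / 12.9^0.3874 = 68 / 2.693 = 25.25
S₃ = 25.25 × 0.219^0.3874 = 25.25 × 0.5553 ≈ 14.02

14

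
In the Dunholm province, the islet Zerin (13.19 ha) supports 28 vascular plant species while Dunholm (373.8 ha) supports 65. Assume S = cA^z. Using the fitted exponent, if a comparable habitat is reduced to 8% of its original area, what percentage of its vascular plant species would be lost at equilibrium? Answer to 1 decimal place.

47.1%

z = ln(65/28) / ln(373.8/13.19) = 0.8422 / 3.3443 = 0.2518
S_new/S_old = (A_new/A_old)^z = 0.08^0.2518 = exp(0.2518 × -2.5257) = 0.5294
Fraction lost = 1 − 0.5294 = 0.4706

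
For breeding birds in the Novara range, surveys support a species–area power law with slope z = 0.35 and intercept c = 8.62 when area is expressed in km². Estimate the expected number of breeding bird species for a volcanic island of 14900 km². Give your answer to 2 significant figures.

250

S = 8.62 × 14900^0.35
ln S = ln 8.62 + 0.35 × ln 14900 = 2.1541 + 0.35 × 9.6091 = 5.5173
S = e^5.5173 ≈ 249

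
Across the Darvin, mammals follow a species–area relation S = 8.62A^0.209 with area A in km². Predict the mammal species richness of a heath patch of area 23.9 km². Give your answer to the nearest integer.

17

S = 8.62 × 23.9^0.209 = 8.62 × 1.941 ≈ 16.73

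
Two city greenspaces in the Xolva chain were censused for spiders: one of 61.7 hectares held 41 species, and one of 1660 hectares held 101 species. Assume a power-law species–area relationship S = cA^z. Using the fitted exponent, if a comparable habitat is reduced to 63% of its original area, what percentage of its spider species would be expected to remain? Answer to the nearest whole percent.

88%

z = ln(101/41) / ln(1660/61.7) = 0.9015 / 3.2923 = 0.2738
S_new/S_old = (A_new/A_old)^z = 0.63^0.2738 = exp(0.2738 × -0.4620) = 0.8812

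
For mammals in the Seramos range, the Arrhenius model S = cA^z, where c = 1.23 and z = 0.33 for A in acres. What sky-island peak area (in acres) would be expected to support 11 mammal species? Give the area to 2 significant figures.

11 = 1.23 × A^0.33  ⇒  A^0.33 = 11/1.23 = 8.943
ln A = ln(8.943) / 0.33 = 2.1909 / 0.33 = 6.6390
A = e^6.6390 ≈ 764.4 acres

760 acres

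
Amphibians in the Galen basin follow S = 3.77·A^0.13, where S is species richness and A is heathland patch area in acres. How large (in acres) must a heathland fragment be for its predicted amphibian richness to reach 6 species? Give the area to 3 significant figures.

6 = 3.77 × A^0.13  ⇒  A^0.13 = 6/3.77 = 1.592
ln A = ln(1.592) / 0.13 = 0.4647 / 0.13 = 3.5745
A = e^3.5745 ≈ 35.68 acres

35.7 acres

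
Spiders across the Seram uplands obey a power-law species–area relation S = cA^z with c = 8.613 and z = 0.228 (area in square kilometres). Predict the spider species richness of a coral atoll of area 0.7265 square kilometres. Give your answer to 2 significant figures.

S = 8.613 × 0.7265^0.228
ln S = ln 8.613 + 0.228 × ln 0.7265 = 2.1533 + 0.228 × -0.3195 = 2.0804
S = e^2.0804 ≈ 8.008

8.0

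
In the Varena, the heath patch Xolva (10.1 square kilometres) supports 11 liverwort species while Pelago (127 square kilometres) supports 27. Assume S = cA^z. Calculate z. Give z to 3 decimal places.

0.355

Taking logs: ln S = ln c + z ln A, so z = (ln S₂ − ln S₁)/(ln A₂ − ln A₁).
z = ln(27/11) / ln(127/10.1) = ln(2.455) / ln(12.57) = 0.8979 / 2.5317 = 0.3547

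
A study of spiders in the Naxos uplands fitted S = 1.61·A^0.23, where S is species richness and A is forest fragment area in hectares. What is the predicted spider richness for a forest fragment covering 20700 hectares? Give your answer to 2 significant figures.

16

S = 1.61 × 20700^0.23
ln S = ln 1.61 + 0.23 × ln 20700 = 0.4762 + 0.23 × 9.9379 = 2.7619
S = e^2.7619 ≈ 15.83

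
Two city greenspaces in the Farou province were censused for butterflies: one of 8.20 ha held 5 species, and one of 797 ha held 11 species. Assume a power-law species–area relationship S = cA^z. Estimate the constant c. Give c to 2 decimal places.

z = ln(S₂/S₁) / ln(A₂/A₁) = ln(11/5) / ln(797/8.2) = 0.7885 / 4.5767 = 0.1723
c = S₁ / A₁^z = 5 / 8.2^0.1723 = 5 / 1.437 = 3.48

3.48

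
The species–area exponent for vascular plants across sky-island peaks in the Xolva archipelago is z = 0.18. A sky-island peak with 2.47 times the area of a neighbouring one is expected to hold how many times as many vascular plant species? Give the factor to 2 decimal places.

1.18

S₂/S₁ = (A₂/A₁)^z = 2.47^0.18
ln(S₂/S₁) = 0.18 × ln 2.47 = 0.18 × 0.9042 = 0.1628
S₂/S₁ = e^0.1628 ≈ 1.177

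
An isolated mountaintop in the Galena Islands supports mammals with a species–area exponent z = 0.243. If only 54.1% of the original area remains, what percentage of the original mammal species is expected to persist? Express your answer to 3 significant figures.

S_new/S_old = (A_new/A_old)^z = 0.541^0.243
= exp(0.243 × ln 0.541) = exp(0.243 × -0.6143) = exp(-0.1493) ≈ 0.8613

86.1%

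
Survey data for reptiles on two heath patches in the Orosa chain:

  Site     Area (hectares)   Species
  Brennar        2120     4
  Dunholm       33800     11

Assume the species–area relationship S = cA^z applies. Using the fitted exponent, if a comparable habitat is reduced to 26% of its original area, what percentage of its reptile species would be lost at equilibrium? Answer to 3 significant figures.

z = ln(11/4) / ln(33800/2120) = 1.0116 / 2.7690 = 0.3653
S_new/S_old = (A_new/A_old)^z = 0.26^0.3653 = exp(0.3653 × -1.3471) = 0.6113
Fraction lost = 1 − 0.6113 = 0.3887

38.9%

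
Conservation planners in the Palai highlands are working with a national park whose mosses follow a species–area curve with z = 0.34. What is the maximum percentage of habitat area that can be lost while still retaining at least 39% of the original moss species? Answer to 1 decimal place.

93.7%

Need (A_new/A_old)^0.34 = 0.39, so A_new/A_old = 0.39^(1/0.34) = 0.39^2.941
ln(A_new/A_old) = ln 0.39 / 0.34 = -0.9416 / 0.34 = -2.7694
A_new/A_old = e^-2.7694 ≈ 0.0627
Fraction that can be lost = 1 − 0.0627 = 0.9373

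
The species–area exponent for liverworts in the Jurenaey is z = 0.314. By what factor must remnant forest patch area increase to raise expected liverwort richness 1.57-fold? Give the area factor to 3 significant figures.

4.21

(A₂/A₁)^0.314 = 1.57, so A₂/A₁ = 1.57^(1/0.314) = 1.57^3.185
ln(A₂/A₁) = ln 1.57 / 0.314 = 0.4511 / 0.314 = 1.4365
A₂/A₁ = e^1.4365 ≈ 4.206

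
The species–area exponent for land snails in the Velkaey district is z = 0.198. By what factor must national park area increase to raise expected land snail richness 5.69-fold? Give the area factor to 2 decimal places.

6511.76

(A₂/A₁)^0.198 = 5.69, so A₂/A₁ = 5.69^(1/0.198) = 5.69^5.051
ln(A₂/A₁) = ln 5.69 / 0.198 = 1.7387 / 0.198 = 8.7814
A₂/A₁ = e^8.7814 ≈ 6512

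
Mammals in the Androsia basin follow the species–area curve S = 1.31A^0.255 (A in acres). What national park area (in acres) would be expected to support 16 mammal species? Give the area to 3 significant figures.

18300 acres

16 = 1.31 × A^0.255  ⇒  A^0.255 = 16/1.31 = 12.21
ln A = ln(12.21) / 0.255 = 2.5026 / 0.255 = 9.8140
A = e^9.8140 ≈ 18287 acres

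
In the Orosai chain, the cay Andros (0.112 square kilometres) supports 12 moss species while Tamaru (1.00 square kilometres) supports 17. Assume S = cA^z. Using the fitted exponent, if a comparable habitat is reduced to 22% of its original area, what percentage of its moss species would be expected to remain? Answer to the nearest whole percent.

z = ln(17/12) / ln(1/0.112) = 0.3483 / 2.1893 = 0.1591
S_new/S_old = (A_new/A_old)^z = 0.22^0.1591 = exp(0.1591 × -1.5141) = 0.7859

79%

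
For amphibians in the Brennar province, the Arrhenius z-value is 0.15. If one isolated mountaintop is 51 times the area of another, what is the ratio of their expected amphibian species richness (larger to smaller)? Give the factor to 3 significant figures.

S₂/S₁ = (A₂/A₁)^z = 51^0.15
ln(S₂/S₁) = 0.15 × ln 51 = 0.15 × 3.9318 = 0.5898
S₂/S₁ = e^0.5898 ≈ 1.804

1.80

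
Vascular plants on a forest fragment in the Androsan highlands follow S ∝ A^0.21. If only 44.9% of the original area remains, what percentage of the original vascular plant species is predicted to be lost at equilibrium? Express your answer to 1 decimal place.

15.5%

S_new/S_old = (A_new/A_old)^z = 0.449^0.21
= exp(0.21 × ln 0.449) = exp(0.21 × -0.8007) = exp(-0.1682) ≈ 0.8452
Fraction lost = 1 − 0.8452 = 0.1548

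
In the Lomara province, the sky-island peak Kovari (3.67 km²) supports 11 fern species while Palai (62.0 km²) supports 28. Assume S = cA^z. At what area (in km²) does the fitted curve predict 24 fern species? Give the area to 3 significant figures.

38.9 km²

z = ln(28/11) / ln(62/3.67) = 0.9343 / 2.8269 = 0.3305
c = 11 / 3.67^0.3305 = 11 / 1.537 = 7.158
A = (24/7.158)^(1/0.3305) ⇒ ln A = ln(3.353)/0.3305 = 3.6607
A = e^3.6607 ≈ 38.89 km²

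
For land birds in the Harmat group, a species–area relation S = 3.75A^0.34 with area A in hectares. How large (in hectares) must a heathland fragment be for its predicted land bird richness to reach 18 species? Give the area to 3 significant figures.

101 hectares

18 = 3.75 × A^0.34  ⇒  A^0.34 = 18/3.75 = 4.8
ln A = ln(4.8) / 0.34 = 1.5686 / 0.34 = 4.6136
A = e^4.6136 ≈ 100.8 hectares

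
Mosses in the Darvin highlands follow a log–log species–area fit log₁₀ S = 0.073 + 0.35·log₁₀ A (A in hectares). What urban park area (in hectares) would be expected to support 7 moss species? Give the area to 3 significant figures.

161 hectares

7 = 1.183 × A^0.35  ⇒  A^0.35 = 7/1.183 = 5.917
ln A = ln(5.917) / 0.35 = 1.7778 / 0.35 = 5.0795
A = e^5.0795 ≈ 160.7 hectares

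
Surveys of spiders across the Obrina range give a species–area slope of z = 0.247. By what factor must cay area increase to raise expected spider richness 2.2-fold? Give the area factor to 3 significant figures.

24.3

(A₂/A₁)^0.247 = 2.2, so A₂/A₁ = 2.2^(1/0.247) = 2.2^4.049
ln(A₂/A₁) = ln 2.2 / 0.247 = 0.7885 / 0.247 = 3.1921
A₂/A₁ = e^3.1921 ≈ 24.34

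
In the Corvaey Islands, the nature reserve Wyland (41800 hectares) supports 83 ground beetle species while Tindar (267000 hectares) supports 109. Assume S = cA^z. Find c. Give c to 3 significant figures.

z = ln(S₂/S₁) / ln(A₂/A₁) = ln(109/83) / ln(267000/41800) = 0.2725 / 1.8544 = 0.1470
c = S₁ / A₁^z = 83 / 41800^0.1470 = 83 / 4.776 = 17.38

17.4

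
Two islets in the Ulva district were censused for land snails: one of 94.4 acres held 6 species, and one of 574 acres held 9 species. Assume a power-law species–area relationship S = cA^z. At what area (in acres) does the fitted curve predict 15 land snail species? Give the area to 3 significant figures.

5580 acres

z = ln(9/6) / ln(574/94.4) = 0.4055 / 1.8051 = 0.2246
c = 6 / 94.4^0.2246 = 6 / 2.777 = 2.16
A = (15/2.16)^(1/0.2246) ⇒ ln A = ln(6.943)/0.2246 = 8.6268
A = e^8.6268 ≈ 5579 acres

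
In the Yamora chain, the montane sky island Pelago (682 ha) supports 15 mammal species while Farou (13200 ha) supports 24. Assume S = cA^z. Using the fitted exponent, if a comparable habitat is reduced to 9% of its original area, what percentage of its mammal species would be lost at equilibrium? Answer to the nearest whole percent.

z = ln(24/15) / ln(13200/682) = 0.4700 / 2.9629 = 0.1586
S_new/S_old = (A_new/A_old)^z = 0.09^0.1586 = exp(0.1586 × -2.4079) = 0.6825
Fraction lost = 1 − 0.6825 = 0.3175

32%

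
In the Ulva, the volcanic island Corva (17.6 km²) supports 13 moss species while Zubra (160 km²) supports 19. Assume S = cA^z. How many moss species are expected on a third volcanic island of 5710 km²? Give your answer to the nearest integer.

35

z = ln(19/13) / ln(160/17.6) = 0.3795 / 2.2073 = 0.1719
c = 13 / 17.6^0.1719 = 13 / 1.637 = 7.94
S₃ = 7.94 × 5710^0.1719 = 7.94 × 4.425 ≈ 35.13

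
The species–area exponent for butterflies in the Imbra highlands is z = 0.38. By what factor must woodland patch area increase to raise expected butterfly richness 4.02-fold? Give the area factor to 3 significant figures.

38.9

(A₂/A₁)^0.38 = 4.02, so A₂/A₁ = 4.02^(1/0.38) = 4.02^2.632
ln(A₂/A₁) = ln 4.02 / 0.38 = 1.3913 / 0.38 = 3.6613
A₂/A₁ = e^3.6613 ≈ 38.91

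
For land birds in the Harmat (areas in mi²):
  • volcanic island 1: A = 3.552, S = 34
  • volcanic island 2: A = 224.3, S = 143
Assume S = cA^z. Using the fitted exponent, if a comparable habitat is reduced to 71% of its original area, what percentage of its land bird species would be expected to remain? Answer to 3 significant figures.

88.8%

z = ln(143/34) / ln(224.3/3.552) = 1.4365 / 4.1455 = 0.3465
S_new/S_old = (A_new/A_old)^z = 0.71^0.3465 = exp(0.3465 × -0.3425) = 0.8881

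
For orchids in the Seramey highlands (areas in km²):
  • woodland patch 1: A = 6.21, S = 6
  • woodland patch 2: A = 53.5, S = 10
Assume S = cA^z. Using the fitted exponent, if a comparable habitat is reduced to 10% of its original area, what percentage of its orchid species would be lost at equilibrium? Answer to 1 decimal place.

42.1%

z = ln(10/6) / ln(53.5/6.21) = 0.5108 / 2.1535 = 0.2372
S_new/S_old = (A_new/A_old)^z = 0.1^0.2372 = exp(0.2372 × -2.3026) = 0.5792
Fraction lost = 1 − 0.5792 = 0.4208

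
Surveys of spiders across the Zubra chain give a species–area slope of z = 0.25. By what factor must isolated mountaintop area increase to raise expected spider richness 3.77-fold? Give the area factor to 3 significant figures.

202

(A₂/A₁)^0.25 = 3.77, so A₂/A₁ = 3.77^(1/0.25) = 3.77^4
ln(A₂/A₁) = ln 3.77 / 0.25 = 1.3271 / 0.25 = 5.3083
A₂/A₁ = e^5.3083 ≈ 202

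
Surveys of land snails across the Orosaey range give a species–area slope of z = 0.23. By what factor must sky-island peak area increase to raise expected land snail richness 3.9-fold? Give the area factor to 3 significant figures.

371

(A₂/A₁)^0.23 = 3.9, so A₂/A₁ = 3.9^(1/0.23) = 3.9^4.348
ln(A₂/A₁) = ln 3.9 / 0.23 = 1.3610 / 0.23 = 5.9173
A₂/A₁ = e^5.9173 ≈ 371.4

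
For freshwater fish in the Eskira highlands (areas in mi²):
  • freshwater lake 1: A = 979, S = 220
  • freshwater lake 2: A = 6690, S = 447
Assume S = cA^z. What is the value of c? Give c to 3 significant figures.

17.3

z = ln(S₂/S₁) / ln(A₂/A₁) = ln(447/220) / ln(6690/979) = 0.7089 / 1.9218 = 0.3689
c = S₁ / A₁^z = 220 / 979^0.3689 = 220 / 12.68 = 17.35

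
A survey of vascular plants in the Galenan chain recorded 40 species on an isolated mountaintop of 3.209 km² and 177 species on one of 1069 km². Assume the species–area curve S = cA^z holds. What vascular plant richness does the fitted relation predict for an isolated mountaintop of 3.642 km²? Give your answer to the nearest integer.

z = ln(177/40) / ln(1069/3.209) = 1.4873 / 5.8085 = 0.2560
c = 40 / 3.209^0.2560 = 40 / 1.348 = 29.68
S₃ = 29.68 × 3.642^0.2560 = 29.68 × 1.392 ≈ 41.32

41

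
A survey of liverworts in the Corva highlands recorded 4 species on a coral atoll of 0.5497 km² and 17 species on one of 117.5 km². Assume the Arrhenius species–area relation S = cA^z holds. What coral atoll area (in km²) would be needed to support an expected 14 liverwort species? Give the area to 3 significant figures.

z = ln(17/4) / ln(117.5/0.5497) = 1.4469 / 5.3648 = 0.2697
c = 4 / 0.5497^0.2697 = 4 / 0.851 = 4.701
A = (14/4.701)^(1/0.2697) ⇒ ln A = ln(2.978)/0.2697 = 4.0466
A = e^4.0466 ≈ 57.2 km²

57.2 km²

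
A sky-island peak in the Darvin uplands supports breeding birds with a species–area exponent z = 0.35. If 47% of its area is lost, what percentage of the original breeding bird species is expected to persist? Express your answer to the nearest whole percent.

80%

S_new/S_old = (A_new/A_old)^z = 0.53^0.35
= exp(0.35 × ln 0.53) = exp(0.35 × -0.6349) = exp(-0.2222) ≈ 0.8007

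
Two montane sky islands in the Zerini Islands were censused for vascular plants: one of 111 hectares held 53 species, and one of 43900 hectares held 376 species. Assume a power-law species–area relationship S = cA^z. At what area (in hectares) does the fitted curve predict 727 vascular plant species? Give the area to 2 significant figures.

330000 hectares

z = ln(376/53) / ln(43900/111) = 1.9593 / 5.9801 = 0.3276
c = 53 / 111^0.3276 = 53 / 4.679 = 11.33
A = (727/11.33)^(1/0.3276) ⇒ ln A = ln(64.18)/0.3276 = 12.7021
A = e^12.7021 ≈ 328434 hectares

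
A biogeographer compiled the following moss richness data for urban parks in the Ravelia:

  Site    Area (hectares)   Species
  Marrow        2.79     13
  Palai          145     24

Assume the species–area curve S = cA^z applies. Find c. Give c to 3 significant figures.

z = ln(S₂/S₁) / ln(A₂/A₁) = ln(24/13) / ln(145/2.79) = 0.6131 / 3.9507 = 0.1552
c = S₁ / A₁^z = 13 / 2.79^0.1552 = 13 / 1.173 = 11.09

11.1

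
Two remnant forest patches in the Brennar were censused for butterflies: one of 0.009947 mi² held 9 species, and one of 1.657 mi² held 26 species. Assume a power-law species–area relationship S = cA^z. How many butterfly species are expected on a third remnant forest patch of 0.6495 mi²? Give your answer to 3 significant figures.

21.4

z = ln(26/9) / ln(1.657/0.009947) = 1.0609 / 5.1155 = 0.2074
c = 9 / 0.009947^0.2074 = 9 / 0.3844 = 23.41
S₃ = 23.41 × 0.6495^0.2074 = 23.41 × 0.9144 ≈ 21.41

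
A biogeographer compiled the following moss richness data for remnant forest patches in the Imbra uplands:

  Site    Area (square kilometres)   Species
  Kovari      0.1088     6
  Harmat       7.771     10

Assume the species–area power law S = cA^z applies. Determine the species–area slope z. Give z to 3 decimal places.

0.120

Taking logs: ln S = ln c + z ln A, so z = (ln S₂ − ln S₁)/(ln A₂ − ln A₁).
z = ln(10/6) / ln(7.771/0.1088) = ln(1.667) / ln(71.42) = 0.5108 / 4.2686 = 0.1197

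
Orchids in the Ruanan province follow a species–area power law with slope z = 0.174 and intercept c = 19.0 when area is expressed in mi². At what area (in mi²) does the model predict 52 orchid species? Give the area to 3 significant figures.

326 mi²

52 = 19 × A^0.174  ⇒  A^0.174 = 52/19 = 2.737
ln A = ln(2.737) / 0.174 = 1.0068 / 0.174 = 5.7862
A = e^5.7862 ≈ 325.8 mi²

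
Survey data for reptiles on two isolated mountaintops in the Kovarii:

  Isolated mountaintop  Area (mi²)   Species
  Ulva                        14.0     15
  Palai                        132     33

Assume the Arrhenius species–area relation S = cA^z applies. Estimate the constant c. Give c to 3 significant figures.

z = ln(S₂/S₁) / ln(A₂/A₁) = ln(33/15) / ln(132/14) = 0.7885 / 2.2437 = 0.3514
c = S₁ / A₁^z = 15 / 14^0.3514 = 15 / 2.528 = 5.934

5.93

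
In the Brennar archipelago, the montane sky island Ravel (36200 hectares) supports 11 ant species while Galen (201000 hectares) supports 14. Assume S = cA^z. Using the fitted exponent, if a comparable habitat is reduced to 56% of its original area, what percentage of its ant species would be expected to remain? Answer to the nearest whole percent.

92%

z = ln(14/11) / ln(201000/36200) = 0.2412 / 1.7142 = 0.1407
S_new/S_old = (A_new/A_old)^z = 0.56^0.1407 = exp(0.1407 × -0.5798) = 0.9217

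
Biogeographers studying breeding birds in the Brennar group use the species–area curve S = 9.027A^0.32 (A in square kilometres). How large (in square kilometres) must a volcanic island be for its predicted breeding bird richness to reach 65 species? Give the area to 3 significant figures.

478 square kilometres

65 = 9.027 × A^0.32  ⇒  A^0.32 = 65/9.027 = 7.201
ln A = ln(7.201) / 0.32 = 1.9742 / 0.32 = 6.1693
A = e^6.1693 ≈ 477.8 square kilometres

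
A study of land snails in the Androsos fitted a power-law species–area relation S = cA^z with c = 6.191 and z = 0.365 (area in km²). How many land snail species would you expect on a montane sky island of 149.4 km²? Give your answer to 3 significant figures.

38.5

S = 6.191 × 149.4^0.365
ln S = ln 6.191 + 0.365 × ln 149.4 = 1.8231 + 0.365 × 5.0066 = 3.6505
S = e^3.6505 ≈ 38.49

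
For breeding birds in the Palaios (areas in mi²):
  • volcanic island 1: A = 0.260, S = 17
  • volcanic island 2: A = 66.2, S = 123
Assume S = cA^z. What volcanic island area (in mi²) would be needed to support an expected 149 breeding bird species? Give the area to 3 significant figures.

z = ln(123/17) / ln(66.2/0.26) = 1.9790 / 5.5398 = 0.3572
c = 17 / 0.26^0.3572 = 17 / 0.618 = 27.51
A = (149/27.51)^(1/0.3572) ⇒ ln A = ln(5.417)/0.3572 = 4.7295
A = e^4.7295 ≈ 113.2 mi²

113 mi²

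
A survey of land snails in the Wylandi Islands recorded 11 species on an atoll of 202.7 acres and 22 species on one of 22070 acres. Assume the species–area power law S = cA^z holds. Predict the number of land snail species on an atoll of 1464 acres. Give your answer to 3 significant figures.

14.7

z = ln(22/11) / ln(22070/202.7) = 0.6931 / 4.6902 = 0.1478
c = 11 / 202.7^0.1478 = 11 / 2.192 = 5.017
S₃ = 5.017 × 1464^0.1478 = 5.017 × 2.936 ≈ 14.73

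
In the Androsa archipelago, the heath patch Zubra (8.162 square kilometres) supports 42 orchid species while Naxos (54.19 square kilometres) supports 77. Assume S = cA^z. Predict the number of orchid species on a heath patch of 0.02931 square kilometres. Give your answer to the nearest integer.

z = ln(77/42) / ln(54.19/8.162) = 0.6061 / 1.8930 = 0.3202
c = 42 / 8.162^0.3202 = 42 / 1.959 = 21.44
S₃ = 21.44 × 0.02931^0.3202 = 21.44 × 0.323 ≈ 6.925

7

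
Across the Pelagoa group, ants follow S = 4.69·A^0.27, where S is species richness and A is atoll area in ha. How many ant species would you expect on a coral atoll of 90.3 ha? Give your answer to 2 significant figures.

16

S = 4.69 × 90.3^0.27
ln S = ln 4.69 + 0.27 × ln 90.3 = 1.5454 + 0.27 × 4.5031 = 2.7613
S = e^2.7613 ≈ 15.82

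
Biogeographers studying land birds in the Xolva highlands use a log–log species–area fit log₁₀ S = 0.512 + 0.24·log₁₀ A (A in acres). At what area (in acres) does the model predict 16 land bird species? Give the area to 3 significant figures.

16 = 3.251 × A^0.24  ⇒  A^0.24 = 16/3.251 = 4.922
ln A = ln(4.922) / 0.24 = 1.5937 / 0.24 = 6.6403
A = e^6.6403 ≈ 765.3 acres

765 acres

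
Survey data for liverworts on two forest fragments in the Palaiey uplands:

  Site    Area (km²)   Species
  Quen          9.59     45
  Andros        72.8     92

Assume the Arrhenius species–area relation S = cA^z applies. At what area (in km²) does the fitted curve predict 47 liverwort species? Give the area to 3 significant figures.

10.8 km²

z = ln(92/45) / ln(72.8/9.59) = 0.7151 / 2.0270 = 0.3528
c = 45 / 9.59^0.3528 = 45 / 2.22 = 20.27
A = (47/20.27)^(1/0.3528) ⇒ ln A = ln(2.319)/0.3528 = 2.3840
A = e^2.3840 ≈ 10.85 km²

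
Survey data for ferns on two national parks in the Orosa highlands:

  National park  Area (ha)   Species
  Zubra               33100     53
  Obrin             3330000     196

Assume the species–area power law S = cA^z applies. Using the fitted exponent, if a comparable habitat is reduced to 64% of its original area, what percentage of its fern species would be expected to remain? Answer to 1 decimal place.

z = ln(196/53) / ln(3330000/33100) = 1.3078 / 4.6112 = 0.2836
S_new/S_old = (A_new/A_old)^z = 0.64^0.2836 = exp(0.2836 × -0.4463) = 0.8811

88.1%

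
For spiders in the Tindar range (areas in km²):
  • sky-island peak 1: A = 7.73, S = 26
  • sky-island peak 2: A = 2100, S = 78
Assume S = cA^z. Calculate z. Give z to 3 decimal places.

0.196

Taking logs: ln S = ln c + z ln A, so z = (ln S₂ − ln S₁)/(ln A₂ − ln A₁).
z = ln(78/26) / ln(2100/7.73) = ln(3) / ln(271.7) = 1.0986 / 5.6046 = 0.1960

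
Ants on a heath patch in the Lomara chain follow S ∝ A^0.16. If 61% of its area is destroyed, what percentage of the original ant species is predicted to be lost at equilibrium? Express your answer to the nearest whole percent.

S_new/S_old = (A_new/A_old)^z = 0.39^0.16
= exp(0.16 × ln 0.39) = exp(0.16 × -0.9416) = exp(-0.1507) ≈ 0.8601
Fraction lost = 1 − 0.8601 = 0.1399

14%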